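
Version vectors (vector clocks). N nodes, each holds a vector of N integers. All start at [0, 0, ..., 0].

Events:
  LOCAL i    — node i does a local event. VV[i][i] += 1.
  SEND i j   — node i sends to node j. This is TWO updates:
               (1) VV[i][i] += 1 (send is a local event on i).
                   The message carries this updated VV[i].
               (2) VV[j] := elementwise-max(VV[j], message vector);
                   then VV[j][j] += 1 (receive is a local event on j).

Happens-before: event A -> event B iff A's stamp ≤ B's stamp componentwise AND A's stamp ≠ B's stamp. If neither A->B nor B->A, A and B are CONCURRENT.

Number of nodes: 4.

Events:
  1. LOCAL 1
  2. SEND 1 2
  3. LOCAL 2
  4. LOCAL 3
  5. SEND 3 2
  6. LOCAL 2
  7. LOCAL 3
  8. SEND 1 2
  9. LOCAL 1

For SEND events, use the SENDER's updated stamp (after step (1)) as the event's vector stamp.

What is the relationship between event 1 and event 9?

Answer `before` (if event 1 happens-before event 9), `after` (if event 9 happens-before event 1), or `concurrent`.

Initial: VV[0]=[0, 0, 0, 0]
Initial: VV[1]=[0, 0, 0, 0]
Initial: VV[2]=[0, 0, 0, 0]
Initial: VV[3]=[0, 0, 0, 0]
Event 1: LOCAL 1: VV[1][1]++ -> VV[1]=[0, 1, 0, 0]
Event 2: SEND 1->2: VV[1][1]++ -> VV[1]=[0, 2, 0, 0], msg_vec=[0, 2, 0, 0]; VV[2]=max(VV[2],msg_vec) then VV[2][2]++ -> VV[2]=[0, 2, 1, 0]
Event 3: LOCAL 2: VV[2][2]++ -> VV[2]=[0, 2, 2, 0]
Event 4: LOCAL 3: VV[3][3]++ -> VV[3]=[0, 0, 0, 1]
Event 5: SEND 3->2: VV[3][3]++ -> VV[3]=[0, 0, 0, 2], msg_vec=[0, 0, 0, 2]; VV[2]=max(VV[2],msg_vec) then VV[2][2]++ -> VV[2]=[0, 2, 3, 2]
Event 6: LOCAL 2: VV[2][2]++ -> VV[2]=[0, 2, 4, 2]
Event 7: LOCAL 3: VV[3][3]++ -> VV[3]=[0, 0, 0, 3]
Event 8: SEND 1->2: VV[1][1]++ -> VV[1]=[0, 3, 0, 0], msg_vec=[0, 3, 0, 0]; VV[2]=max(VV[2],msg_vec) then VV[2][2]++ -> VV[2]=[0, 3, 5, 2]
Event 9: LOCAL 1: VV[1][1]++ -> VV[1]=[0, 4, 0, 0]
Event 1 stamp: [0, 1, 0, 0]
Event 9 stamp: [0, 4, 0, 0]
[0, 1, 0, 0] <= [0, 4, 0, 0]? True
[0, 4, 0, 0] <= [0, 1, 0, 0]? False
Relation: before

Answer: before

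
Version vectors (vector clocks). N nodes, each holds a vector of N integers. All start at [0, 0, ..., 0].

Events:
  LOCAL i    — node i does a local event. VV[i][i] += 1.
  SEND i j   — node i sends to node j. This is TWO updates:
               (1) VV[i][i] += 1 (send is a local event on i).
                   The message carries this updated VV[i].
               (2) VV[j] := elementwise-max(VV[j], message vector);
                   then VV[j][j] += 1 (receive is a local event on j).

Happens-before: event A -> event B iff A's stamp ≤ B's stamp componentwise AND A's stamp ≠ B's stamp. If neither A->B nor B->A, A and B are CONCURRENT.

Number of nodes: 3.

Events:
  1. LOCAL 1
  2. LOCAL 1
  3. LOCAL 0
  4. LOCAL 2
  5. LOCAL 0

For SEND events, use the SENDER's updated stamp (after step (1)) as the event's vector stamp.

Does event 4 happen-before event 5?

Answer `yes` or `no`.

Answer: no

Derivation:
Initial: VV[0]=[0, 0, 0]
Initial: VV[1]=[0, 0, 0]
Initial: VV[2]=[0, 0, 0]
Event 1: LOCAL 1: VV[1][1]++ -> VV[1]=[0, 1, 0]
Event 2: LOCAL 1: VV[1][1]++ -> VV[1]=[0, 2, 0]
Event 3: LOCAL 0: VV[0][0]++ -> VV[0]=[1, 0, 0]
Event 4: LOCAL 2: VV[2][2]++ -> VV[2]=[0, 0, 1]
Event 5: LOCAL 0: VV[0][0]++ -> VV[0]=[2, 0, 0]
Event 4 stamp: [0, 0, 1]
Event 5 stamp: [2, 0, 0]
[0, 0, 1] <= [2, 0, 0]? False. Equal? False. Happens-before: False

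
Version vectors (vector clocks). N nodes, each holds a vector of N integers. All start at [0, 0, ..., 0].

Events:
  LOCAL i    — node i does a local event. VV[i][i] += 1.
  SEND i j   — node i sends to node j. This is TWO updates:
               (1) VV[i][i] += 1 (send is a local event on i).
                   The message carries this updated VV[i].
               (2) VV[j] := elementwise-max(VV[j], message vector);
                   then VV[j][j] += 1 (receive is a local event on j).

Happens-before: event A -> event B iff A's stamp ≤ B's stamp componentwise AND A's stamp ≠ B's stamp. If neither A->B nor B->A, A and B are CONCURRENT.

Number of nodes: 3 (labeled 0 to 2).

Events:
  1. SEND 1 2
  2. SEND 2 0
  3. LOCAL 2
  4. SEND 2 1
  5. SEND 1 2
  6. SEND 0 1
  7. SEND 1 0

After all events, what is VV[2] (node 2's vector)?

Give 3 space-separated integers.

Answer: 0 3 5

Derivation:
Initial: VV[0]=[0, 0, 0]
Initial: VV[1]=[0, 0, 0]
Initial: VV[2]=[0, 0, 0]
Event 1: SEND 1->2: VV[1][1]++ -> VV[1]=[0, 1, 0], msg_vec=[0, 1, 0]; VV[2]=max(VV[2],msg_vec) then VV[2][2]++ -> VV[2]=[0, 1, 1]
Event 2: SEND 2->0: VV[2][2]++ -> VV[2]=[0, 1, 2], msg_vec=[0, 1, 2]; VV[0]=max(VV[0],msg_vec) then VV[0][0]++ -> VV[0]=[1, 1, 2]
Event 3: LOCAL 2: VV[2][2]++ -> VV[2]=[0, 1, 3]
Event 4: SEND 2->1: VV[2][2]++ -> VV[2]=[0, 1, 4], msg_vec=[0, 1, 4]; VV[1]=max(VV[1],msg_vec) then VV[1][1]++ -> VV[1]=[0, 2, 4]
Event 5: SEND 1->2: VV[1][1]++ -> VV[1]=[0, 3, 4], msg_vec=[0, 3, 4]; VV[2]=max(VV[2],msg_vec) then VV[2][2]++ -> VV[2]=[0, 3, 5]
Event 6: SEND 0->1: VV[0][0]++ -> VV[0]=[2, 1, 2], msg_vec=[2, 1, 2]; VV[1]=max(VV[1],msg_vec) then VV[1][1]++ -> VV[1]=[2, 4, 4]
Event 7: SEND 1->0: VV[1][1]++ -> VV[1]=[2, 5, 4], msg_vec=[2, 5, 4]; VV[0]=max(VV[0],msg_vec) then VV[0][0]++ -> VV[0]=[3, 5, 4]
Final vectors: VV[0]=[3, 5, 4]; VV[1]=[2, 5, 4]; VV[2]=[0, 3, 5]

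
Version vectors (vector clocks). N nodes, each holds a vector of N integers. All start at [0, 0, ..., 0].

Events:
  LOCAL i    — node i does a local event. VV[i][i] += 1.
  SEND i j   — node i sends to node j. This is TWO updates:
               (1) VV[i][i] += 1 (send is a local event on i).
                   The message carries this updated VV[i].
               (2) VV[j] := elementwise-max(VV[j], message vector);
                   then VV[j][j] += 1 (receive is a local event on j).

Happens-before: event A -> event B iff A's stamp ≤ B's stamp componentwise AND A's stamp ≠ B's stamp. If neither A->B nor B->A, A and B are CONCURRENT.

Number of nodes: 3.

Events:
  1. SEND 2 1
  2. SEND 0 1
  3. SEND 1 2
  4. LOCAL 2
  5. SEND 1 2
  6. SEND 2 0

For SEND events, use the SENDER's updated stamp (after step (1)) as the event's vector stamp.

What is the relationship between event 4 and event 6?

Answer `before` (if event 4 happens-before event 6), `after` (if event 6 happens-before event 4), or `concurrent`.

Answer: before

Derivation:
Initial: VV[0]=[0, 0, 0]
Initial: VV[1]=[0, 0, 0]
Initial: VV[2]=[0, 0, 0]
Event 1: SEND 2->1: VV[2][2]++ -> VV[2]=[0, 0, 1], msg_vec=[0, 0, 1]; VV[1]=max(VV[1],msg_vec) then VV[1][1]++ -> VV[1]=[0, 1, 1]
Event 2: SEND 0->1: VV[0][0]++ -> VV[0]=[1, 0, 0], msg_vec=[1, 0, 0]; VV[1]=max(VV[1],msg_vec) then VV[1][1]++ -> VV[1]=[1, 2, 1]
Event 3: SEND 1->2: VV[1][1]++ -> VV[1]=[1, 3, 1], msg_vec=[1, 3, 1]; VV[2]=max(VV[2],msg_vec) then VV[2][2]++ -> VV[2]=[1, 3, 2]
Event 4: LOCAL 2: VV[2][2]++ -> VV[2]=[1, 3, 3]
Event 5: SEND 1->2: VV[1][1]++ -> VV[1]=[1, 4, 1], msg_vec=[1, 4, 1]; VV[2]=max(VV[2],msg_vec) then VV[2][2]++ -> VV[2]=[1, 4, 4]
Event 6: SEND 2->0: VV[2][2]++ -> VV[2]=[1, 4, 5], msg_vec=[1, 4, 5]; VV[0]=max(VV[0],msg_vec) then VV[0][0]++ -> VV[0]=[2, 4, 5]
Event 4 stamp: [1, 3, 3]
Event 6 stamp: [1, 4, 5]
[1, 3, 3] <= [1, 4, 5]? True
[1, 4, 5] <= [1, 3, 3]? False
Relation: before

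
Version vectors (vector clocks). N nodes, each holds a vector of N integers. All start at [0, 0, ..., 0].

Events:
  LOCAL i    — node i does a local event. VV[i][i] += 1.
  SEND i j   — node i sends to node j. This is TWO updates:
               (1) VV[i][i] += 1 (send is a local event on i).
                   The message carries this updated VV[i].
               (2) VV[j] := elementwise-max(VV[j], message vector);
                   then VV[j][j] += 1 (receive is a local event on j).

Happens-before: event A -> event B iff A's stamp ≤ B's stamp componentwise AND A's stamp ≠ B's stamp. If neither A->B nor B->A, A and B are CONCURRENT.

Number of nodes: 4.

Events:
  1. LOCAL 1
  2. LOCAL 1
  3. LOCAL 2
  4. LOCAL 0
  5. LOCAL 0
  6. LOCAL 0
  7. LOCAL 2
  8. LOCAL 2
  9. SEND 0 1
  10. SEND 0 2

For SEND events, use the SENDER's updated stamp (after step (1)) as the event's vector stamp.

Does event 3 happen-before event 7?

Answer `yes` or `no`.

Answer: yes

Derivation:
Initial: VV[0]=[0, 0, 0, 0]
Initial: VV[1]=[0, 0, 0, 0]
Initial: VV[2]=[0, 0, 0, 0]
Initial: VV[3]=[0, 0, 0, 0]
Event 1: LOCAL 1: VV[1][1]++ -> VV[1]=[0, 1, 0, 0]
Event 2: LOCAL 1: VV[1][1]++ -> VV[1]=[0, 2, 0, 0]
Event 3: LOCAL 2: VV[2][2]++ -> VV[2]=[0, 0, 1, 0]
Event 4: LOCAL 0: VV[0][0]++ -> VV[0]=[1, 0, 0, 0]
Event 5: LOCAL 0: VV[0][0]++ -> VV[0]=[2, 0, 0, 0]
Event 6: LOCAL 0: VV[0][0]++ -> VV[0]=[3, 0, 0, 0]
Event 7: LOCAL 2: VV[2][2]++ -> VV[2]=[0, 0, 2, 0]
Event 8: LOCAL 2: VV[2][2]++ -> VV[2]=[0, 0, 3, 0]
Event 9: SEND 0->1: VV[0][0]++ -> VV[0]=[4, 0, 0, 0], msg_vec=[4, 0, 0, 0]; VV[1]=max(VV[1],msg_vec) then VV[1][1]++ -> VV[1]=[4, 3, 0, 0]
Event 10: SEND 0->2: VV[0][0]++ -> VV[0]=[5, 0, 0, 0], msg_vec=[5, 0, 0, 0]; VV[2]=max(VV[2],msg_vec) then VV[2][2]++ -> VV[2]=[5, 0, 4, 0]
Event 3 stamp: [0, 0, 1, 0]
Event 7 stamp: [0, 0, 2, 0]
[0, 0, 1, 0] <= [0, 0, 2, 0]? True. Equal? False. Happens-before: True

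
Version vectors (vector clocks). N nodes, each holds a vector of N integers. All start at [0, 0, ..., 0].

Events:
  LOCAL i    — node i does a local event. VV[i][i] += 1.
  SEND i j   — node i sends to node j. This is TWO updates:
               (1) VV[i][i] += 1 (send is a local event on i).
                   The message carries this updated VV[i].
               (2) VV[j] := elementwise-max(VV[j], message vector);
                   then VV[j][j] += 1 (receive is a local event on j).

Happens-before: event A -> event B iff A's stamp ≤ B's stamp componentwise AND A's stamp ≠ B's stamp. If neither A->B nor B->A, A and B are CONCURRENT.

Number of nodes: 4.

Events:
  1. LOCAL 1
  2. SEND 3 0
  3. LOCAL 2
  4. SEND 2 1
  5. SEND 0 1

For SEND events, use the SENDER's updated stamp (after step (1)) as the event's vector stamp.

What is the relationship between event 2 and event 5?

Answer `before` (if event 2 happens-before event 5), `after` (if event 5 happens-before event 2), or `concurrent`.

Answer: before

Derivation:
Initial: VV[0]=[0, 0, 0, 0]
Initial: VV[1]=[0, 0, 0, 0]
Initial: VV[2]=[0, 0, 0, 0]
Initial: VV[3]=[0, 0, 0, 0]
Event 1: LOCAL 1: VV[1][1]++ -> VV[1]=[0, 1, 0, 0]
Event 2: SEND 3->0: VV[3][3]++ -> VV[3]=[0, 0, 0, 1], msg_vec=[0, 0, 0, 1]; VV[0]=max(VV[0],msg_vec) then VV[0][0]++ -> VV[0]=[1, 0, 0, 1]
Event 3: LOCAL 2: VV[2][2]++ -> VV[2]=[0, 0, 1, 0]
Event 4: SEND 2->1: VV[2][2]++ -> VV[2]=[0, 0, 2, 0], msg_vec=[0, 0, 2, 0]; VV[1]=max(VV[1],msg_vec) then VV[1][1]++ -> VV[1]=[0, 2, 2, 0]
Event 5: SEND 0->1: VV[0][0]++ -> VV[0]=[2, 0, 0, 1], msg_vec=[2, 0, 0, 1]; VV[1]=max(VV[1],msg_vec) then VV[1][1]++ -> VV[1]=[2, 3, 2, 1]
Event 2 stamp: [0, 0, 0, 1]
Event 5 stamp: [2, 0, 0, 1]
[0, 0, 0, 1] <= [2, 0, 0, 1]? True
[2, 0, 0, 1] <= [0, 0, 0, 1]? False
Relation: before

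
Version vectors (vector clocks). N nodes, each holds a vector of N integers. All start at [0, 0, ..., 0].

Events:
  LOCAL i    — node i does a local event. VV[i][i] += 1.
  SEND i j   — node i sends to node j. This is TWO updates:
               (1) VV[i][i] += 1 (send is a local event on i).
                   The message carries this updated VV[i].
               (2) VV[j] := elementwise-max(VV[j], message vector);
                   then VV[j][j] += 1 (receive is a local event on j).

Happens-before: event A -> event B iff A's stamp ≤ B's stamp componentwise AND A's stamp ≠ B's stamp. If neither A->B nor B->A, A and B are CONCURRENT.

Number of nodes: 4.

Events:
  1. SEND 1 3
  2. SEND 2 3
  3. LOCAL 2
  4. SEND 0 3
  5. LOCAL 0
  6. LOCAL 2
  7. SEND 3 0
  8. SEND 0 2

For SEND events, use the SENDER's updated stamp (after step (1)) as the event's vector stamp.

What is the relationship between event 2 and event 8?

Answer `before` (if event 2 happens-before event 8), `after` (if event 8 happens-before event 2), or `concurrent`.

Answer: before

Derivation:
Initial: VV[0]=[0, 0, 0, 0]
Initial: VV[1]=[0, 0, 0, 0]
Initial: VV[2]=[0, 0, 0, 0]
Initial: VV[3]=[0, 0, 0, 0]
Event 1: SEND 1->3: VV[1][1]++ -> VV[1]=[0, 1, 0, 0], msg_vec=[0, 1, 0, 0]; VV[3]=max(VV[3],msg_vec) then VV[3][3]++ -> VV[3]=[0, 1, 0, 1]
Event 2: SEND 2->3: VV[2][2]++ -> VV[2]=[0, 0, 1, 0], msg_vec=[0, 0, 1, 0]; VV[3]=max(VV[3],msg_vec) then VV[3][3]++ -> VV[3]=[0, 1, 1, 2]
Event 3: LOCAL 2: VV[2][2]++ -> VV[2]=[0, 0, 2, 0]
Event 4: SEND 0->3: VV[0][0]++ -> VV[0]=[1, 0, 0, 0], msg_vec=[1, 0, 0, 0]; VV[3]=max(VV[3],msg_vec) then VV[3][3]++ -> VV[3]=[1, 1, 1, 3]
Event 5: LOCAL 0: VV[0][0]++ -> VV[0]=[2, 0, 0, 0]
Event 6: LOCAL 2: VV[2][2]++ -> VV[2]=[0, 0, 3, 0]
Event 7: SEND 3->0: VV[3][3]++ -> VV[3]=[1, 1, 1, 4], msg_vec=[1, 1, 1, 4]; VV[0]=max(VV[0],msg_vec) then VV[0][0]++ -> VV[0]=[3, 1, 1, 4]
Event 8: SEND 0->2: VV[0][0]++ -> VV[0]=[4, 1, 1, 4], msg_vec=[4, 1, 1, 4]; VV[2]=max(VV[2],msg_vec) then VV[2][2]++ -> VV[2]=[4, 1, 4, 4]
Event 2 stamp: [0, 0, 1, 0]
Event 8 stamp: [4, 1, 1, 4]
[0, 0, 1, 0] <= [4, 1, 1, 4]? True
[4, 1, 1, 4] <= [0, 0, 1, 0]? False
Relation: before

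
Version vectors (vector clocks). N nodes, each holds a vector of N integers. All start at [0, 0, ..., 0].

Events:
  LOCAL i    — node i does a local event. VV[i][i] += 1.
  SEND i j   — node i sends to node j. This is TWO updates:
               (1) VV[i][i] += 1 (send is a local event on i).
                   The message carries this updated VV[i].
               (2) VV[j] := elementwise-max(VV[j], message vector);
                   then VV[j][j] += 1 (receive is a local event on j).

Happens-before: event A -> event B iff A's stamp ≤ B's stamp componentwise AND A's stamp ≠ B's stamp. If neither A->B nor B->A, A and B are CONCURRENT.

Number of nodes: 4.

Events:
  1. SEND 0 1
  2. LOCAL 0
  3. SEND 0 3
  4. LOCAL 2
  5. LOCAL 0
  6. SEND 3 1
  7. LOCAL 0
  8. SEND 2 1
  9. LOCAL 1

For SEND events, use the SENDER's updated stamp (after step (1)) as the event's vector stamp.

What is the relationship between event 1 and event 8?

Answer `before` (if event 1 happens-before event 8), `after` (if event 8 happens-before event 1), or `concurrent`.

Answer: concurrent

Derivation:
Initial: VV[0]=[0, 0, 0, 0]
Initial: VV[1]=[0, 0, 0, 0]
Initial: VV[2]=[0, 0, 0, 0]
Initial: VV[3]=[0, 0, 0, 0]
Event 1: SEND 0->1: VV[0][0]++ -> VV[0]=[1, 0, 0, 0], msg_vec=[1, 0, 0, 0]; VV[1]=max(VV[1],msg_vec) then VV[1][1]++ -> VV[1]=[1, 1, 0, 0]
Event 2: LOCAL 0: VV[0][0]++ -> VV[0]=[2, 0, 0, 0]
Event 3: SEND 0->3: VV[0][0]++ -> VV[0]=[3, 0, 0, 0], msg_vec=[3, 0, 0, 0]; VV[3]=max(VV[3],msg_vec) then VV[3][3]++ -> VV[3]=[3, 0, 0, 1]
Event 4: LOCAL 2: VV[2][2]++ -> VV[2]=[0, 0, 1, 0]
Event 5: LOCAL 0: VV[0][0]++ -> VV[0]=[4, 0, 0, 0]
Event 6: SEND 3->1: VV[3][3]++ -> VV[3]=[3, 0, 0, 2], msg_vec=[3, 0, 0, 2]; VV[1]=max(VV[1],msg_vec) then VV[1][1]++ -> VV[1]=[3, 2, 0, 2]
Event 7: LOCAL 0: VV[0][0]++ -> VV[0]=[5, 0, 0, 0]
Event 8: SEND 2->1: VV[2][2]++ -> VV[2]=[0, 0, 2, 0], msg_vec=[0, 0, 2, 0]; VV[1]=max(VV[1],msg_vec) then VV[1][1]++ -> VV[1]=[3, 3, 2, 2]
Event 9: LOCAL 1: VV[1][1]++ -> VV[1]=[3, 4, 2, 2]
Event 1 stamp: [1, 0, 0, 0]
Event 8 stamp: [0, 0, 2, 0]
[1, 0, 0, 0] <= [0, 0, 2, 0]? False
[0, 0, 2, 0] <= [1, 0, 0, 0]? False
Relation: concurrent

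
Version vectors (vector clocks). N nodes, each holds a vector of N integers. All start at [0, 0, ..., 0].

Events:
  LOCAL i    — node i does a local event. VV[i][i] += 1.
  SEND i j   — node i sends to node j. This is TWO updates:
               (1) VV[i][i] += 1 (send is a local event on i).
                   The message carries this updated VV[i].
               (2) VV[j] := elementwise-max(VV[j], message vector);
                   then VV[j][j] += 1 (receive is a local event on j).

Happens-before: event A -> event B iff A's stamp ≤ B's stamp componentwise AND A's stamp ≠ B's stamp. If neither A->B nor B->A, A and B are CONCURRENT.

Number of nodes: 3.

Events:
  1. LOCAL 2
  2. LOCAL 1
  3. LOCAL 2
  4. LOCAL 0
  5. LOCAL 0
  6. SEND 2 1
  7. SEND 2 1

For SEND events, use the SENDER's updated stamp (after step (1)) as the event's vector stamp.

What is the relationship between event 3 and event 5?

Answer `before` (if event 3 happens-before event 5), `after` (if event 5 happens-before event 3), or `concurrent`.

Answer: concurrent

Derivation:
Initial: VV[0]=[0, 0, 0]
Initial: VV[1]=[0, 0, 0]
Initial: VV[2]=[0, 0, 0]
Event 1: LOCAL 2: VV[2][2]++ -> VV[2]=[0, 0, 1]
Event 2: LOCAL 1: VV[1][1]++ -> VV[1]=[0, 1, 0]
Event 3: LOCAL 2: VV[2][2]++ -> VV[2]=[0, 0, 2]
Event 4: LOCAL 0: VV[0][0]++ -> VV[0]=[1, 0, 0]
Event 5: LOCAL 0: VV[0][0]++ -> VV[0]=[2, 0, 0]
Event 6: SEND 2->1: VV[2][2]++ -> VV[2]=[0, 0, 3], msg_vec=[0, 0, 3]; VV[1]=max(VV[1],msg_vec) then VV[1][1]++ -> VV[1]=[0, 2, 3]
Event 7: SEND 2->1: VV[2][2]++ -> VV[2]=[0, 0, 4], msg_vec=[0, 0, 4]; VV[1]=max(VV[1],msg_vec) then VV[1][1]++ -> VV[1]=[0, 3, 4]
Event 3 stamp: [0, 0, 2]
Event 5 stamp: [2, 0, 0]
[0, 0, 2] <= [2, 0, 0]? False
[2, 0, 0] <= [0, 0, 2]? False
Relation: concurrent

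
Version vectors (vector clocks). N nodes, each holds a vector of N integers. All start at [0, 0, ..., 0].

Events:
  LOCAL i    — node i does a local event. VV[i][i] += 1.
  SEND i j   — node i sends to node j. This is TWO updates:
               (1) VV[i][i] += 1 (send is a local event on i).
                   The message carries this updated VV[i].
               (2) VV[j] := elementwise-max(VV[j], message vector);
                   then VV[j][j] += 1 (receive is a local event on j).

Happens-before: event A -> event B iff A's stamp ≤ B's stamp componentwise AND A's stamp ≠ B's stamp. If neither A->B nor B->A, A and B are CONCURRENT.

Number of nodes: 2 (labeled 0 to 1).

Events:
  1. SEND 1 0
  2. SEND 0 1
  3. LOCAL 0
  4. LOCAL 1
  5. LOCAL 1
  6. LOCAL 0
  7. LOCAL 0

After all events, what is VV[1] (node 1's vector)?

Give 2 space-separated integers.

Answer: 2 4

Derivation:
Initial: VV[0]=[0, 0]
Initial: VV[1]=[0, 0]
Event 1: SEND 1->0: VV[1][1]++ -> VV[1]=[0, 1], msg_vec=[0, 1]; VV[0]=max(VV[0],msg_vec) then VV[0][0]++ -> VV[0]=[1, 1]
Event 2: SEND 0->1: VV[0][0]++ -> VV[0]=[2, 1], msg_vec=[2, 1]; VV[1]=max(VV[1],msg_vec) then VV[1][1]++ -> VV[1]=[2, 2]
Event 3: LOCAL 0: VV[0][0]++ -> VV[0]=[3, 1]
Event 4: LOCAL 1: VV[1][1]++ -> VV[1]=[2, 3]
Event 5: LOCAL 1: VV[1][1]++ -> VV[1]=[2, 4]
Event 6: LOCAL 0: VV[0][0]++ -> VV[0]=[4, 1]
Event 7: LOCAL 0: VV[0][0]++ -> VV[0]=[5, 1]
Final vectors: VV[0]=[5, 1]; VV[1]=[2, 4]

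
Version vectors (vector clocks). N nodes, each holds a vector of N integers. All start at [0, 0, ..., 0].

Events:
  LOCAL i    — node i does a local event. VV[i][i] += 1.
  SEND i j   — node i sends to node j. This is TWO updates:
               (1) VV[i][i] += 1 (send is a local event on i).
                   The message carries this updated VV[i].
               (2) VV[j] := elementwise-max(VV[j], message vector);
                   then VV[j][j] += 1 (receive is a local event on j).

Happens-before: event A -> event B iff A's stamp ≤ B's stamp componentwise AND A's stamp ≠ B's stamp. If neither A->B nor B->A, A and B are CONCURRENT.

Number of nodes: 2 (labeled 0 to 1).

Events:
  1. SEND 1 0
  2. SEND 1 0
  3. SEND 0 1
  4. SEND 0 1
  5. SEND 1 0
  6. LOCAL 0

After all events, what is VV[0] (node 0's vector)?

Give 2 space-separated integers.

Initial: VV[0]=[0, 0]
Initial: VV[1]=[0, 0]
Event 1: SEND 1->0: VV[1][1]++ -> VV[1]=[0, 1], msg_vec=[0, 1]; VV[0]=max(VV[0],msg_vec) then VV[0][0]++ -> VV[0]=[1, 1]
Event 2: SEND 1->0: VV[1][1]++ -> VV[1]=[0, 2], msg_vec=[0, 2]; VV[0]=max(VV[0],msg_vec) then VV[0][0]++ -> VV[0]=[2, 2]
Event 3: SEND 0->1: VV[0][0]++ -> VV[0]=[3, 2], msg_vec=[3, 2]; VV[1]=max(VV[1],msg_vec) then VV[1][1]++ -> VV[1]=[3, 3]
Event 4: SEND 0->1: VV[0][0]++ -> VV[0]=[4, 2], msg_vec=[4, 2]; VV[1]=max(VV[1],msg_vec) then VV[1][1]++ -> VV[1]=[4, 4]
Event 5: SEND 1->0: VV[1][1]++ -> VV[1]=[4, 5], msg_vec=[4, 5]; VV[0]=max(VV[0],msg_vec) then VV[0][0]++ -> VV[0]=[5, 5]
Event 6: LOCAL 0: VV[0][0]++ -> VV[0]=[6, 5]
Final vectors: VV[0]=[6, 5]; VV[1]=[4, 5]

Answer: 6 5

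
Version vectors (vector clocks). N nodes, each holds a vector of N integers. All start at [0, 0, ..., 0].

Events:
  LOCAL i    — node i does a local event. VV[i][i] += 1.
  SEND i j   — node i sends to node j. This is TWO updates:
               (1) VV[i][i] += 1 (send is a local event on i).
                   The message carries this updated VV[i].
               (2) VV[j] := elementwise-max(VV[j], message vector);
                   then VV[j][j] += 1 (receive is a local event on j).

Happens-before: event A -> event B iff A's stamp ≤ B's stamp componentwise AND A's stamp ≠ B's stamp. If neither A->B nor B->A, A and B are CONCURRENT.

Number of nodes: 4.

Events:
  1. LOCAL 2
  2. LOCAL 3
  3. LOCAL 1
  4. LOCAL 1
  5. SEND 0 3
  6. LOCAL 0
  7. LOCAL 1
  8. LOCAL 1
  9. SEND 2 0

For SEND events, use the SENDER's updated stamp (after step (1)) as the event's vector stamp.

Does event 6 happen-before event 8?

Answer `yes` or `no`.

Answer: no

Derivation:
Initial: VV[0]=[0, 0, 0, 0]
Initial: VV[1]=[0, 0, 0, 0]
Initial: VV[2]=[0, 0, 0, 0]
Initial: VV[3]=[0, 0, 0, 0]
Event 1: LOCAL 2: VV[2][2]++ -> VV[2]=[0, 0, 1, 0]
Event 2: LOCAL 3: VV[3][3]++ -> VV[3]=[0, 0, 0, 1]
Event 3: LOCAL 1: VV[1][1]++ -> VV[1]=[0, 1, 0, 0]
Event 4: LOCAL 1: VV[1][1]++ -> VV[1]=[0, 2, 0, 0]
Event 5: SEND 0->3: VV[0][0]++ -> VV[0]=[1, 0, 0, 0], msg_vec=[1, 0, 0, 0]; VV[3]=max(VV[3],msg_vec) then VV[3][3]++ -> VV[3]=[1, 0, 0, 2]
Event 6: LOCAL 0: VV[0][0]++ -> VV[0]=[2, 0, 0, 0]
Event 7: LOCAL 1: VV[1][1]++ -> VV[1]=[0, 3, 0, 0]
Event 8: LOCAL 1: VV[1][1]++ -> VV[1]=[0, 4, 0, 0]
Event 9: SEND 2->0: VV[2][2]++ -> VV[2]=[0, 0, 2, 0], msg_vec=[0, 0, 2, 0]; VV[0]=max(VV[0],msg_vec) then VV[0][0]++ -> VV[0]=[3, 0, 2, 0]
Event 6 stamp: [2, 0, 0, 0]
Event 8 stamp: [0, 4, 0, 0]
[2, 0, 0, 0] <= [0, 4, 0, 0]? False. Equal? False. Happens-before: False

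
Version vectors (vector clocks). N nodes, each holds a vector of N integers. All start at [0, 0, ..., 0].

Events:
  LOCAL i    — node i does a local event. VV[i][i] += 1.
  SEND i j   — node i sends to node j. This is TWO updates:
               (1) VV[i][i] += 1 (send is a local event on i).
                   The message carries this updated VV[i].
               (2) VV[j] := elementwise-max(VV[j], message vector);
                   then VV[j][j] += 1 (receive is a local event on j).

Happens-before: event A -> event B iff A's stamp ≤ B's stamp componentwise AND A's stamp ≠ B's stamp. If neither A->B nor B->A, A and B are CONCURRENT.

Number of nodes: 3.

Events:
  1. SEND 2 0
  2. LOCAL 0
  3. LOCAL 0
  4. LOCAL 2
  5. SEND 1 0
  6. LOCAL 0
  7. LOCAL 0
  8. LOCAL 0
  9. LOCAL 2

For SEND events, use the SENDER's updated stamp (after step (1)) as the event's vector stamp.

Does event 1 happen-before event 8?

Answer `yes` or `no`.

Initial: VV[0]=[0, 0, 0]
Initial: VV[1]=[0, 0, 0]
Initial: VV[2]=[0, 0, 0]
Event 1: SEND 2->0: VV[2][2]++ -> VV[2]=[0, 0, 1], msg_vec=[0, 0, 1]; VV[0]=max(VV[0],msg_vec) then VV[0][0]++ -> VV[0]=[1, 0, 1]
Event 2: LOCAL 0: VV[0][0]++ -> VV[0]=[2, 0, 1]
Event 3: LOCAL 0: VV[0][0]++ -> VV[0]=[3, 0, 1]
Event 4: LOCAL 2: VV[2][2]++ -> VV[2]=[0, 0, 2]
Event 5: SEND 1->0: VV[1][1]++ -> VV[1]=[0, 1, 0], msg_vec=[0, 1, 0]; VV[0]=max(VV[0],msg_vec) then VV[0][0]++ -> VV[0]=[4, 1, 1]
Event 6: LOCAL 0: VV[0][0]++ -> VV[0]=[5, 1, 1]
Event 7: LOCAL 0: VV[0][0]++ -> VV[0]=[6, 1, 1]
Event 8: LOCAL 0: VV[0][0]++ -> VV[0]=[7, 1, 1]
Event 9: LOCAL 2: VV[2][2]++ -> VV[2]=[0, 0, 3]
Event 1 stamp: [0, 0, 1]
Event 8 stamp: [7, 1, 1]
[0, 0, 1] <= [7, 1, 1]? True. Equal? False. Happens-before: True

Answer: yes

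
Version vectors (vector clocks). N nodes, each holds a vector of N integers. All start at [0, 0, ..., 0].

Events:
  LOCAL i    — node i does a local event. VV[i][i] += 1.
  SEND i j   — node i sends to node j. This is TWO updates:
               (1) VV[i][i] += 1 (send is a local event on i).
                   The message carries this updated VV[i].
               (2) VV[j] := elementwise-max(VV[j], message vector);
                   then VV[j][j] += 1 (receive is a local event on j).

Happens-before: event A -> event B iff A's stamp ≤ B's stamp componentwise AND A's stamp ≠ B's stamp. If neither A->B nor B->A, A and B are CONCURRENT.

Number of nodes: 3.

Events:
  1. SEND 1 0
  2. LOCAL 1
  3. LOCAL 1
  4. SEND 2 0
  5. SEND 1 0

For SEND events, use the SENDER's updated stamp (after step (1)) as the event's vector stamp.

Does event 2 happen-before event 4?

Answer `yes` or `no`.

Initial: VV[0]=[0, 0, 0]
Initial: VV[1]=[0, 0, 0]
Initial: VV[2]=[0, 0, 0]
Event 1: SEND 1->0: VV[1][1]++ -> VV[1]=[0, 1, 0], msg_vec=[0, 1, 0]; VV[0]=max(VV[0],msg_vec) then VV[0][0]++ -> VV[0]=[1, 1, 0]
Event 2: LOCAL 1: VV[1][1]++ -> VV[1]=[0, 2, 0]
Event 3: LOCAL 1: VV[1][1]++ -> VV[1]=[0, 3, 0]
Event 4: SEND 2->0: VV[2][2]++ -> VV[2]=[0, 0, 1], msg_vec=[0, 0, 1]; VV[0]=max(VV[0],msg_vec) then VV[0][0]++ -> VV[0]=[2, 1, 1]
Event 5: SEND 1->0: VV[1][1]++ -> VV[1]=[0, 4, 0], msg_vec=[0, 4, 0]; VV[0]=max(VV[0],msg_vec) then VV[0][0]++ -> VV[0]=[3, 4, 1]
Event 2 stamp: [0, 2, 0]
Event 4 stamp: [0, 0, 1]
[0, 2, 0] <= [0, 0, 1]? False. Equal? False. Happens-before: False

Answer: no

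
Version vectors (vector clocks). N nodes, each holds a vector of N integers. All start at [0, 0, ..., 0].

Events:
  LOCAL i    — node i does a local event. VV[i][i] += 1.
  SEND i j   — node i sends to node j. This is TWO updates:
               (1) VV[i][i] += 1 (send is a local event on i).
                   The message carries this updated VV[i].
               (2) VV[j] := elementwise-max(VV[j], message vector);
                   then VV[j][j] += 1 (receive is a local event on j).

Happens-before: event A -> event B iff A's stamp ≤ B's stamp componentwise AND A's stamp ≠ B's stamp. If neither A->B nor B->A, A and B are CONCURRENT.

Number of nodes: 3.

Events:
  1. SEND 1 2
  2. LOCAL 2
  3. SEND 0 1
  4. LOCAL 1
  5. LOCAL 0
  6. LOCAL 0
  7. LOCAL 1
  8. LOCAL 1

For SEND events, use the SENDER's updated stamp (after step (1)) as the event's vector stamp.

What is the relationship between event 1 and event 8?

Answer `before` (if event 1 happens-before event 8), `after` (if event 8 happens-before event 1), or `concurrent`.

Initial: VV[0]=[0, 0, 0]
Initial: VV[1]=[0, 0, 0]
Initial: VV[2]=[0, 0, 0]
Event 1: SEND 1->2: VV[1][1]++ -> VV[1]=[0, 1, 0], msg_vec=[0, 1, 0]; VV[2]=max(VV[2],msg_vec) then VV[2][2]++ -> VV[2]=[0, 1, 1]
Event 2: LOCAL 2: VV[2][2]++ -> VV[2]=[0, 1, 2]
Event 3: SEND 0->1: VV[0][0]++ -> VV[0]=[1, 0, 0], msg_vec=[1, 0, 0]; VV[1]=max(VV[1],msg_vec) then VV[1][1]++ -> VV[1]=[1, 2, 0]
Event 4: LOCAL 1: VV[1][1]++ -> VV[1]=[1, 3, 0]
Event 5: LOCAL 0: VV[0][0]++ -> VV[0]=[2, 0, 0]
Event 6: LOCAL 0: VV[0][0]++ -> VV[0]=[3, 0, 0]
Event 7: LOCAL 1: VV[1][1]++ -> VV[1]=[1, 4, 0]
Event 8: LOCAL 1: VV[1][1]++ -> VV[1]=[1, 5, 0]
Event 1 stamp: [0, 1, 0]
Event 8 stamp: [1, 5, 0]
[0, 1, 0] <= [1, 5, 0]? True
[1, 5, 0] <= [0, 1, 0]? False
Relation: before

Answer: before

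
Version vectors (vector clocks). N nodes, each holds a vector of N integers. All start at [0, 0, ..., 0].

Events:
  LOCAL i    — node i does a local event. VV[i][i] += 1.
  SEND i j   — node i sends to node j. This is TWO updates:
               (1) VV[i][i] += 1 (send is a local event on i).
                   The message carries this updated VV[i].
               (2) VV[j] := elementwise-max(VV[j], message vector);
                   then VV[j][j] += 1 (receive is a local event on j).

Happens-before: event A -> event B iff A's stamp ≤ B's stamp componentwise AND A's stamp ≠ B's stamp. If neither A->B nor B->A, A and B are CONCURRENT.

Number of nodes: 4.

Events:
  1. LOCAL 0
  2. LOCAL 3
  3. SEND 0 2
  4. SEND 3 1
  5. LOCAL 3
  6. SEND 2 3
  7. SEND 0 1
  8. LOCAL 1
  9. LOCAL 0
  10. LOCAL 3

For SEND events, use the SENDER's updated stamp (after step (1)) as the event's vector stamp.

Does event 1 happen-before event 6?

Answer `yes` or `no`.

Initial: VV[0]=[0, 0, 0, 0]
Initial: VV[1]=[0, 0, 0, 0]
Initial: VV[2]=[0, 0, 0, 0]
Initial: VV[3]=[0, 0, 0, 0]
Event 1: LOCAL 0: VV[0][0]++ -> VV[0]=[1, 0, 0, 0]
Event 2: LOCAL 3: VV[3][3]++ -> VV[3]=[0, 0, 0, 1]
Event 3: SEND 0->2: VV[0][0]++ -> VV[0]=[2, 0, 0, 0], msg_vec=[2, 0, 0, 0]; VV[2]=max(VV[2],msg_vec) then VV[2][2]++ -> VV[2]=[2, 0, 1, 0]
Event 4: SEND 3->1: VV[3][3]++ -> VV[3]=[0, 0, 0, 2], msg_vec=[0, 0, 0, 2]; VV[1]=max(VV[1],msg_vec) then VV[1][1]++ -> VV[1]=[0, 1, 0, 2]
Event 5: LOCAL 3: VV[3][3]++ -> VV[3]=[0, 0, 0, 3]
Event 6: SEND 2->3: VV[2][2]++ -> VV[2]=[2, 0, 2, 0], msg_vec=[2, 0, 2, 0]; VV[3]=max(VV[3],msg_vec) then VV[3][3]++ -> VV[3]=[2, 0, 2, 4]
Event 7: SEND 0->1: VV[0][0]++ -> VV[0]=[3, 0, 0, 0], msg_vec=[3, 0, 0, 0]; VV[1]=max(VV[1],msg_vec) then VV[1][1]++ -> VV[1]=[3, 2, 0, 2]
Event 8: LOCAL 1: VV[1][1]++ -> VV[1]=[3, 3, 0, 2]
Event 9: LOCAL 0: VV[0][0]++ -> VV[0]=[4, 0, 0, 0]
Event 10: LOCAL 3: VV[3][3]++ -> VV[3]=[2, 0, 2, 5]
Event 1 stamp: [1, 0, 0, 0]
Event 6 stamp: [2, 0, 2, 0]
[1, 0, 0, 0] <= [2, 0, 2, 0]? True. Equal? False. Happens-before: True

Answer: yes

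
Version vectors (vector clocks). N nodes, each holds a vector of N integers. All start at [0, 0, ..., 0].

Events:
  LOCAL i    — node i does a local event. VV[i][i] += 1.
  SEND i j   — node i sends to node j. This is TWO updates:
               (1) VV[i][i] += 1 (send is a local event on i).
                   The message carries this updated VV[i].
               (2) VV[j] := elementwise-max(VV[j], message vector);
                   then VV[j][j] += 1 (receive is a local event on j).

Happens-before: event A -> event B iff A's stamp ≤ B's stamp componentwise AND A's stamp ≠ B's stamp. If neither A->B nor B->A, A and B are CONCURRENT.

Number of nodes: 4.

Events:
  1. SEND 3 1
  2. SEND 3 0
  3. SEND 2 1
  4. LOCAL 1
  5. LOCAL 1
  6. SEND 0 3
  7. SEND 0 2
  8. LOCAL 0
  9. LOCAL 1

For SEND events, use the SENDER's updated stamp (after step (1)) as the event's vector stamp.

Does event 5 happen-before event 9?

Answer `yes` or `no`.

Initial: VV[0]=[0, 0, 0, 0]
Initial: VV[1]=[0, 0, 0, 0]
Initial: VV[2]=[0, 0, 0, 0]
Initial: VV[3]=[0, 0, 0, 0]
Event 1: SEND 3->1: VV[3][3]++ -> VV[3]=[0, 0, 0, 1], msg_vec=[0, 0, 0, 1]; VV[1]=max(VV[1],msg_vec) then VV[1][1]++ -> VV[1]=[0, 1, 0, 1]
Event 2: SEND 3->0: VV[3][3]++ -> VV[3]=[0, 0, 0, 2], msg_vec=[0, 0, 0, 2]; VV[0]=max(VV[0],msg_vec) then VV[0][0]++ -> VV[0]=[1, 0, 0, 2]
Event 3: SEND 2->1: VV[2][2]++ -> VV[2]=[0, 0, 1, 0], msg_vec=[0, 0, 1, 0]; VV[1]=max(VV[1],msg_vec) then VV[1][1]++ -> VV[1]=[0, 2, 1, 1]
Event 4: LOCAL 1: VV[1][1]++ -> VV[1]=[0, 3, 1, 1]
Event 5: LOCAL 1: VV[1][1]++ -> VV[1]=[0, 4, 1, 1]
Event 6: SEND 0->3: VV[0][0]++ -> VV[0]=[2, 0, 0, 2], msg_vec=[2, 0, 0, 2]; VV[3]=max(VV[3],msg_vec) then VV[3][3]++ -> VV[3]=[2, 0, 0, 3]
Event 7: SEND 0->2: VV[0][0]++ -> VV[0]=[3, 0, 0, 2], msg_vec=[3, 0, 0, 2]; VV[2]=max(VV[2],msg_vec) then VV[2][2]++ -> VV[2]=[3, 0, 2, 2]
Event 8: LOCAL 0: VV[0][0]++ -> VV[0]=[4, 0, 0, 2]
Event 9: LOCAL 1: VV[1][1]++ -> VV[1]=[0, 5, 1, 1]
Event 5 stamp: [0, 4, 1, 1]
Event 9 stamp: [0, 5, 1, 1]
[0, 4, 1, 1] <= [0, 5, 1, 1]? True. Equal? False. Happens-before: True

Answer: yes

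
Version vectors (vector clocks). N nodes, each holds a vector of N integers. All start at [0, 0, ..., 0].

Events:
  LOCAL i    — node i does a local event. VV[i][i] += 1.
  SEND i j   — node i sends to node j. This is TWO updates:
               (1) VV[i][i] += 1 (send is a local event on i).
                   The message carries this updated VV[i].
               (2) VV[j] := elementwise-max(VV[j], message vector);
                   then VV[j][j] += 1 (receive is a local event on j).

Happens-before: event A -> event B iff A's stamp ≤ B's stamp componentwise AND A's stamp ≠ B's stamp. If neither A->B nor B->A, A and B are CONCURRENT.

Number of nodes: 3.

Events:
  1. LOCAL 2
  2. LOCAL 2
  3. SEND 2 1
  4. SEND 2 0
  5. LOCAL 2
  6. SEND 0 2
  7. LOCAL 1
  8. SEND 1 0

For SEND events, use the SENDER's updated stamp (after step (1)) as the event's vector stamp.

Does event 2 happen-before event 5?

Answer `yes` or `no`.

Initial: VV[0]=[0, 0, 0]
Initial: VV[1]=[0, 0, 0]
Initial: VV[2]=[0, 0, 0]
Event 1: LOCAL 2: VV[2][2]++ -> VV[2]=[0, 0, 1]
Event 2: LOCAL 2: VV[2][2]++ -> VV[2]=[0, 0, 2]
Event 3: SEND 2->1: VV[2][2]++ -> VV[2]=[0, 0, 3], msg_vec=[0, 0, 3]; VV[1]=max(VV[1],msg_vec) then VV[1][1]++ -> VV[1]=[0, 1, 3]
Event 4: SEND 2->0: VV[2][2]++ -> VV[2]=[0, 0, 4], msg_vec=[0, 0, 4]; VV[0]=max(VV[0],msg_vec) then VV[0][0]++ -> VV[0]=[1, 0, 4]
Event 5: LOCAL 2: VV[2][2]++ -> VV[2]=[0, 0, 5]
Event 6: SEND 0->2: VV[0][0]++ -> VV[0]=[2, 0, 4], msg_vec=[2, 0, 4]; VV[2]=max(VV[2],msg_vec) then VV[2][2]++ -> VV[2]=[2, 0, 6]
Event 7: LOCAL 1: VV[1][1]++ -> VV[1]=[0, 2, 3]
Event 8: SEND 1->0: VV[1][1]++ -> VV[1]=[0, 3, 3], msg_vec=[0, 3, 3]; VV[0]=max(VV[0],msg_vec) then VV[0][0]++ -> VV[0]=[3, 3, 4]
Event 2 stamp: [0, 0, 2]
Event 5 stamp: [0, 0, 5]
[0, 0, 2] <= [0, 0, 5]? True. Equal? False. Happens-before: True

Answer: yes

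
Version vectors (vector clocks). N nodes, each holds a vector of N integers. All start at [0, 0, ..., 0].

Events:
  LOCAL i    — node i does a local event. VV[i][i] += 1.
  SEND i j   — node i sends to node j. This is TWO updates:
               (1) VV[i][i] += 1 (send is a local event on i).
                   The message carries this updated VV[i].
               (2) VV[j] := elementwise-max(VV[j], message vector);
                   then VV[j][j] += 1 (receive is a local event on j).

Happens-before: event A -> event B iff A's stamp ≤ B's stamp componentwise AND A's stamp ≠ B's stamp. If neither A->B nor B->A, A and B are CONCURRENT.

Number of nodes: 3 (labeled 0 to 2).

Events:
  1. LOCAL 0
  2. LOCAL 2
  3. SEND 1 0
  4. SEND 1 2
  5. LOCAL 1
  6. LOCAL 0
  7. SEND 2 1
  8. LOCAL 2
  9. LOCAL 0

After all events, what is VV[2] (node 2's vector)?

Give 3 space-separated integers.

Answer: 0 2 4

Derivation:
Initial: VV[0]=[0, 0, 0]
Initial: VV[1]=[0, 0, 0]
Initial: VV[2]=[0, 0, 0]
Event 1: LOCAL 0: VV[0][0]++ -> VV[0]=[1, 0, 0]
Event 2: LOCAL 2: VV[2][2]++ -> VV[2]=[0, 0, 1]
Event 3: SEND 1->0: VV[1][1]++ -> VV[1]=[0, 1, 0], msg_vec=[0, 1, 0]; VV[0]=max(VV[0],msg_vec) then VV[0][0]++ -> VV[0]=[2, 1, 0]
Event 4: SEND 1->2: VV[1][1]++ -> VV[1]=[0, 2, 0], msg_vec=[0, 2, 0]; VV[2]=max(VV[2],msg_vec) then VV[2][2]++ -> VV[2]=[0, 2, 2]
Event 5: LOCAL 1: VV[1][1]++ -> VV[1]=[0, 3, 0]
Event 6: LOCAL 0: VV[0][0]++ -> VV[0]=[3, 1, 0]
Event 7: SEND 2->1: VV[2][2]++ -> VV[2]=[0, 2, 3], msg_vec=[0, 2, 3]; VV[1]=max(VV[1],msg_vec) then VV[1][1]++ -> VV[1]=[0, 4, 3]
Event 8: LOCAL 2: VV[2][2]++ -> VV[2]=[0, 2, 4]
Event 9: LOCAL 0: VV[0][0]++ -> VV[0]=[4, 1, 0]
Final vectors: VV[0]=[4, 1, 0]; VV[1]=[0, 4, 3]; VV[2]=[0, 2, 4]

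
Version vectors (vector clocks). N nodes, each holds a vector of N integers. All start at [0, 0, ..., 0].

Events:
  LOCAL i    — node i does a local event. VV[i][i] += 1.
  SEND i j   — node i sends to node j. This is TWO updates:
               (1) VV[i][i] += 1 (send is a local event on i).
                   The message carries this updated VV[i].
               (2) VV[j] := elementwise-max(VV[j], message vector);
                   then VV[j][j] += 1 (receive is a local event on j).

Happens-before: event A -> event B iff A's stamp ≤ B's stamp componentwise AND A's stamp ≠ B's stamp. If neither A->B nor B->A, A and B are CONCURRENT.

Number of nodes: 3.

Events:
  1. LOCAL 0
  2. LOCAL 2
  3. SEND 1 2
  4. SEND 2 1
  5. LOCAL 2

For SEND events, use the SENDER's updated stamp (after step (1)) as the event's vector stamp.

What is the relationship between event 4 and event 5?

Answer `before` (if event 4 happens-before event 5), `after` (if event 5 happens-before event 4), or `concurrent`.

Answer: before

Derivation:
Initial: VV[0]=[0, 0, 0]
Initial: VV[1]=[0, 0, 0]
Initial: VV[2]=[0, 0, 0]
Event 1: LOCAL 0: VV[0][0]++ -> VV[0]=[1, 0, 0]
Event 2: LOCAL 2: VV[2][2]++ -> VV[2]=[0, 0, 1]
Event 3: SEND 1->2: VV[1][1]++ -> VV[1]=[0, 1, 0], msg_vec=[0, 1, 0]; VV[2]=max(VV[2],msg_vec) then VV[2][2]++ -> VV[2]=[0, 1, 2]
Event 4: SEND 2->1: VV[2][2]++ -> VV[2]=[0, 1, 3], msg_vec=[0, 1, 3]; VV[1]=max(VV[1],msg_vec) then VV[1][1]++ -> VV[1]=[0, 2, 3]
Event 5: LOCAL 2: VV[2][2]++ -> VV[2]=[0, 1, 4]
Event 4 stamp: [0, 1, 3]
Event 5 stamp: [0, 1, 4]
[0, 1, 3] <= [0, 1, 4]? True
[0, 1, 4] <= [0, 1, 3]? False
Relation: before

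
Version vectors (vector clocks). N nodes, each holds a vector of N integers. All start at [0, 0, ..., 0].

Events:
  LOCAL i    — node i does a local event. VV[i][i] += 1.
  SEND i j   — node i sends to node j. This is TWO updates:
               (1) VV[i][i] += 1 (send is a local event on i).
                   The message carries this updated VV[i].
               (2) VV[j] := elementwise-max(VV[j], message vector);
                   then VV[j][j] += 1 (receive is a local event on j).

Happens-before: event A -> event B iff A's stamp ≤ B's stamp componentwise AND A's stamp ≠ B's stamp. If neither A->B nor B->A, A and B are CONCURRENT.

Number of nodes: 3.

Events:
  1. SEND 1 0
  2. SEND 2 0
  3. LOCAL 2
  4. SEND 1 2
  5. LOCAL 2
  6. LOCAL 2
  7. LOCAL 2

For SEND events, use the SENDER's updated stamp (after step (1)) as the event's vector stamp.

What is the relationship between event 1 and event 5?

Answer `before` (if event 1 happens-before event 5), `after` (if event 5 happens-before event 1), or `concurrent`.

Answer: before

Derivation:
Initial: VV[0]=[0, 0, 0]
Initial: VV[1]=[0, 0, 0]
Initial: VV[2]=[0, 0, 0]
Event 1: SEND 1->0: VV[1][1]++ -> VV[1]=[0, 1, 0], msg_vec=[0, 1, 0]; VV[0]=max(VV[0],msg_vec) then VV[0][0]++ -> VV[0]=[1, 1, 0]
Event 2: SEND 2->0: VV[2][2]++ -> VV[2]=[0, 0, 1], msg_vec=[0, 0, 1]; VV[0]=max(VV[0],msg_vec) then VV[0][0]++ -> VV[0]=[2, 1, 1]
Event 3: LOCAL 2: VV[2][2]++ -> VV[2]=[0, 0, 2]
Event 4: SEND 1->2: VV[1][1]++ -> VV[1]=[0, 2, 0], msg_vec=[0, 2, 0]; VV[2]=max(VV[2],msg_vec) then VV[2][2]++ -> VV[2]=[0, 2, 3]
Event 5: LOCAL 2: VV[2][2]++ -> VV[2]=[0, 2, 4]
Event 6: LOCAL 2: VV[2][2]++ -> VV[2]=[0, 2, 5]
Event 7: LOCAL 2: VV[2][2]++ -> VV[2]=[0, 2, 6]
Event 1 stamp: [0, 1, 0]
Event 5 stamp: [0, 2, 4]
[0, 1, 0] <= [0, 2, 4]? True
[0, 2, 4] <= [0, 1, 0]? False
Relation: before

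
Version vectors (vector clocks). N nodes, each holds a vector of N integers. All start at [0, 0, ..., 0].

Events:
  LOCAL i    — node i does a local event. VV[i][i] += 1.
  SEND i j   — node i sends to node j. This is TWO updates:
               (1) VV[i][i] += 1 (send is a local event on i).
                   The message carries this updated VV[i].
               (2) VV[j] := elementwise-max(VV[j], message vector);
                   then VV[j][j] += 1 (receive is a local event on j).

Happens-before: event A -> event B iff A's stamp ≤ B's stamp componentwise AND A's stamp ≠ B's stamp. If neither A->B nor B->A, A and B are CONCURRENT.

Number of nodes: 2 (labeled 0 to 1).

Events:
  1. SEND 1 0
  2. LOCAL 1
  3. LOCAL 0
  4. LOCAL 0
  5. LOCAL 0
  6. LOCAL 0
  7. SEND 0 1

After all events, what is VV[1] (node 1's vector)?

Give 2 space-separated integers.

Initial: VV[0]=[0, 0]
Initial: VV[1]=[0, 0]
Event 1: SEND 1->0: VV[1][1]++ -> VV[1]=[0, 1], msg_vec=[0, 1]; VV[0]=max(VV[0],msg_vec) then VV[0][0]++ -> VV[0]=[1, 1]
Event 2: LOCAL 1: VV[1][1]++ -> VV[1]=[0, 2]
Event 3: LOCAL 0: VV[0][0]++ -> VV[0]=[2, 1]
Event 4: LOCAL 0: VV[0][0]++ -> VV[0]=[3, 1]
Event 5: LOCAL 0: VV[0][0]++ -> VV[0]=[4, 1]
Event 6: LOCAL 0: VV[0][0]++ -> VV[0]=[5, 1]
Event 7: SEND 0->1: VV[0][0]++ -> VV[0]=[6, 1], msg_vec=[6, 1]; VV[1]=max(VV[1],msg_vec) then VV[1][1]++ -> VV[1]=[6, 3]
Final vectors: VV[0]=[6, 1]; VV[1]=[6, 3]

Answer: 6 3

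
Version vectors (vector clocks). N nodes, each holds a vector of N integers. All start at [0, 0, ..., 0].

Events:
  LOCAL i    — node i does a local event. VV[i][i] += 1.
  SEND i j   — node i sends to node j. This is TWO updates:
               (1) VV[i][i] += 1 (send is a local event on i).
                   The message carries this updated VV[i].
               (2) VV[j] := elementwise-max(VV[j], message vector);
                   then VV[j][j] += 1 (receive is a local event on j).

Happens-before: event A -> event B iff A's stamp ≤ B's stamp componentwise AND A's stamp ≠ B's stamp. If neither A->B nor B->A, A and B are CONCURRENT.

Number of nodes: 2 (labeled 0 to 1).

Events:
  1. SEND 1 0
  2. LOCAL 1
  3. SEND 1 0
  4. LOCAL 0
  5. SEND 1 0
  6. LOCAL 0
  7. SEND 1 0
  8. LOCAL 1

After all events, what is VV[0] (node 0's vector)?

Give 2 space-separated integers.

Answer: 6 5

Derivation:
Initial: VV[0]=[0, 0]
Initial: VV[1]=[0, 0]
Event 1: SEND 1->0: VV[1][1]++ -> VV[1]=[0, 1], msg_vec=[0, 1]; VV[0]=max(VV[0],msg_vec) then VV[0][0]++ -> VV[0]=[1, 1]
Event 2: LOCAL 1: VV[1][1]++ -> VV[1]=[0, 2]
Event 3: SEND 1->0: VV[1][1]++ -> VV[1]=[0, 3], msg_vec=[0, 3]; VV[0]=max(VV[0],msg_vec) then VV[0][0]++ -> VV[0]=[2, 3]
Event 4: LOCAL 0: VV[0][0]++ -> VV[0]=[3, 3]
Event 5: SEND 1->0: VV[1][1]++ -> VV[1]=[0, 4], msg_vec=[0, 4]; VV[0]=max(VV[0],msg_vec) then VV[0][0]++ -> VV[0]=[4, 4]
Event 6: LOCAL 0: VV[0][0]++ -> VV[0]=[5, 4]
Event 7: SEND 1->0: VV[1][1]++ -> VV[1]=[0, 5], msg_vec=[0, 5]; VV[0]=max(VV[0],msg_vec) then VV[0][0]++ -> VV[0]=[6, 5]
Event 8: LOCAL 1: VV[1][1]++ -> VV[1]=[0, 6]
Final vectors: VV[0]=[6, 5]; VV[1]=[0, 6]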